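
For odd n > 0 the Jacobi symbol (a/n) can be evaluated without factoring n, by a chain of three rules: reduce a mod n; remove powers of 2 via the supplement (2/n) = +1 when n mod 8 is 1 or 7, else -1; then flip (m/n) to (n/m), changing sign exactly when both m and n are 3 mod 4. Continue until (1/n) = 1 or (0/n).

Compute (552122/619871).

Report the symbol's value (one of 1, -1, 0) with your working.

factor out 2^1: 552122 = 2^1·276061; with 619871 mod 8 = 7, (2/619871) = +1; sign now +1; continue with (276061/619871)
flip (276061/619871) -> (619871/276061): both odd, 276061 mod 4 = 1, 619871 mod 4 = 3, so the flip contributes +1; sign now +1
(619871/276061): 619871 mod 276061 = 67749, so (619871/276061) = (67749/276061)
flip (67749/276061) -> (276061/67749): both odd, 67749 mod 4 = 1, 276061 mod 4 = 1, so the flip contributes +1; sign now +1
(276061/67749): 276061 mod 67749 = 5065, so (276061/67749) = (5065/67749)
flip (5065/67749) -> (67749/5065): both odd, 5065 mod 4 = 1, 67749 mod 4 = 1, so the flip contributes +1; sign now +1
(67749/5065): 67749 mod 5065 = 1904, so (67749/5065) = (1904/5065)
factor out 2^4: 1904 = 2^4·119; with 5065 mod 8 = 1, (2/5065) = +1; sign now +1; continue with (119/5065)
flip (119/5065) -> (5065/119): both odd, 119 mod 4 = 3, 5065 mod 4 = 1, so the flip contributes +1; sign now +1
(5065/119): 5065 mod 119 = 67, so (5065/119) = (67/119)
flip (67/119) -> (119/67): both odd, 67 mod 4 = 3, 119 mod 4 = 3, so the flip contributes -1; sign now -1
(119/67): 119 mod 67 = 52, so (119/67) = (52/67)
factor out 2^2: 52 = 2^2·13; with 67 mod 8 = 3, (2/67) = -1; sign now -1; continue with (13/67)
flip (13/67) -> (67/13): both odd, 13 mod 4 = 1, 67 mod 4 = 3, so the flip contributes +1; sign now -1
(67/13): 67 mod 13 = 2, so (67/13) = (2/13)
factor out 2^1: 2 = 2^1·1; with 13 mod 8 = 5, (2/13) = -1; sign now +1; continue with (1/13)
reached (1/13) = 1, so the symbol is +1

1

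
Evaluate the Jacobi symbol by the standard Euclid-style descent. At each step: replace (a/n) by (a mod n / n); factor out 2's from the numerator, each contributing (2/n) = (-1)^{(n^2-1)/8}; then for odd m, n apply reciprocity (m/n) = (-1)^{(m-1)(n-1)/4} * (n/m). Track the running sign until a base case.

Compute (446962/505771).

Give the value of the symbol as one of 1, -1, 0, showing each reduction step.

1

factor out 2^1: 446962 = 2^1·223481; with 505771 mod 8 = 3, (2/505771) = -1; sign now -1; continue with (223481/505771)
flip (223481/505771) -> (505771/223481): both odd, 223481 mod 4 = 1, 505771 mod 4 = 3, so the flip contributes +1; sign now -1
(505771/223481): 505771 mod 223481 = 58809, so (505771/223481) = (58809/223481)
flip (58809/223481) -> (223481/58809): both odd, 58809 mod 4 = 1, 223481 mod 4 = 1, so the flip contributes +1; sign now -1
(223481/58809): 223481 mod 58809 = 47054, so (223481/58809) = (47054/58809)
factor out 2^1: 47054 = 2^1·23527; with 58809 mod 8 = 1, (2/58809) = +1; sign now -1; continue with (23527/58809)
flip (23527/58809) -> (58809/23527): both odd, 23527 mod 4 = 3, 58809 mod 4 = 1, so the flip contributes +1; sign now -1
(58809/23527): 58809 mod 23527 = 11755, so (58809/23527) = (11755/23527)
flip (11755/23527) -> (23527/11755): both odd, 11755 mod 4 = 3, 23527 mod 4 = 3, so the flip contributes -1; sign now +1
(23527/11755): 23527 mod 11755 = 17, so (23527/11755) = (17/11755)
flip (17/11755) -> (11755/17): both odd, 17 mod 4 = 1, 11755 mod 4 = 3, so the flip contributes +1; sign now +1
(11755/17): 11755 mod 17 = 8, so (11755/17) = (8/17)
factor out 2^3: 8 = 2^3·1; with 17 mod 8 = 1, (2/17) = +1; sign now +1; continue with (1/17)
reached (1/17) = 1, so the symbol is +1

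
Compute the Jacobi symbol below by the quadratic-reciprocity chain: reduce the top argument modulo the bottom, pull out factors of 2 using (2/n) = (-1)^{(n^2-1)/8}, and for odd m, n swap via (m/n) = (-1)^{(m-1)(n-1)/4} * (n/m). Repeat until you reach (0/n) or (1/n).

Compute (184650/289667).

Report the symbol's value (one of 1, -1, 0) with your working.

184650 = 2^1·92325; (2/289667) = -1 since 289667 mod 8 = 3, so (184650/289667) = (-1)^1·(92325/289667); sign now -1
reciprocity: (92325/289667) = +1·(289667/92325) since 92325 mod 4 = 1, 289667 mod 4 = 3; sign now -1
(289667/92325) = (12692/92325)   [reduce mod 92325]
12692 = 2^2·3173; (2/92325) = -1 since 92325 mod 8 = 5, so (12692/92325) = (-1)^2·(3173/92325); sign now -1
reciprocity: (3173/92325) = +1·(92325/3173) since 3173 mod 4 = 1, 92325 mod 4 = 1; sign now -1
(92325/3173) = (308/3173)   [reduce mod 3173]
308 = 2^2·77; (2/3173) = -1 since 3173 mod 8 = 5, so (308/3173) = (-1)^2·(77/3173); sign now -1
reciprocity: (77/3173) = +1·(3173/77) since 77 mod 4 = 1, 3173 mod 4 = 1; sign now -1
(3173/77) = (16/77)   [reduce mod 77]
16 = 2^4·1; (2/77) = -1 since 77 mod 8 = 5, so (16/77) = (-1)^4·(1/77); sign now -1
(1/77) = 1; final value = sign = -1

-1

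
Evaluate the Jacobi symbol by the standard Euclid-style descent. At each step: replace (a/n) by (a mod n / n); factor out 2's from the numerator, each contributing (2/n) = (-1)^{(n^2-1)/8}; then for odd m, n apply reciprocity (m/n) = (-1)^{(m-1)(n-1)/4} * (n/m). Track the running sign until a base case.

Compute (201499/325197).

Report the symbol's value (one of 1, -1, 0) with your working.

-1

reciprocity: (201499/325197) = +1·(325197/201499) since 201499 mod 4 = 3, 325197 mod 4 = 1; sign now +1
(325197/201499) = (123698/201499)   [reduce mod 201499]
123698 = 2^1·61849; (2/201499) = -1 since 201499 mod 8 = 3, so (123698/201499) = (-1)^1·(61849/201499); sign now -1
reciprocity: (61849/201499) = +1·(201499/61849) since 61849 mod 4 = 1, 201499 mod 4 = 3; sign now -1
(201499/61849) = (15952/61849)   [reduce mod 61849]
15952 = 2^4·997; (2/61849) = +1 since 61849 mod 8 = 1, so (15952/61849) = (+1)^4·(997/61849); sign now -1
reciprocity: (997/61849) = +1·(61849/997) since 997 mod 4 = 1, 61849 mod 4 = 1; sign now -1
(61849/997) = (35/997)   [reduce mod 997]
reciprocity: (35/997) = +1·(997/35) since 35 mod 4 = 3, 997 mod 4 = 1; sign now -1
(997/35) = (17/35)   [reduce mod 35]
reciprocity: (17/35) = +1·(35/17) since 17 mod 4 = 1, 35 mod 4 = 3; sign now -1
(35/17) = (1/17)   [reduce mod 17]
(1/17) = 1; final value = sign = -1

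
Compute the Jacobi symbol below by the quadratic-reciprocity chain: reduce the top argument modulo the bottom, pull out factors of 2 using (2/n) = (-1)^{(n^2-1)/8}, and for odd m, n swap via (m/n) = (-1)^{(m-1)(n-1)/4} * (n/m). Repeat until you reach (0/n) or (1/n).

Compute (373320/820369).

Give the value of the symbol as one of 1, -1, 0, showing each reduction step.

0

373320 = 2^3·46665; (2/820369) = +1 since 820369 mod 8 = 1, so (373320/820369) = (+1)^3·(46665/820369); sign now +1
reciprocity: (46665/820369) = +1·(820369/46665) since 46665 mod 4 = 1, 820369 mod 4 = 1; sign now +1
(820369/46665) = (27064/46665)   [reduce mod 46665]
27064 = 2^3·3383; (2/46665) = +1 since 46665 mod 8 = 1, so (27064/46665) = (+1)^3·(3383/46665); sign now +1
reciprocity: (3383/46665) = +1·(46665/3383) since 3383 mod 4 = 3, 46665 mod 4 = 1; sign now +1
(46665/3383) = (2686/3383)   [reduce mod 3383]
2686 = 2^1·1343; (2/3383) = +1 since 3383 mod 8 = 7, so (2686/3383) = (+1)^1·(1343/3383); sign now +1
reciprocity: (1343/3383) = -1·(3383/1343) since 1343 mod 4 = 3, 3383 mod 4 = 3; sign now -1
(3383/1343) = (697/1343)   [reduce mod 1343]
reciprocity: (697/1343) = +1·(1343/697) since 697 mod 4 = 1, 1343 mod 4 = 3; sign now -1
(1343/697) = (646/697)   [reduce mod 697]
646 = 2^1·323; (2/697) = +1 since 697 mod 8 = 1, so (646/697) = (+1)^1·(323/697); sign now -1
reciprocity: (323/697) = +1·(697/323) since 323 mod 4 = 3, 697 mod 4 = 1; sign now -1
(697/323) = (51/323)   [reduce mod 323]
reciprocity: (51/323) = -1·(323/51) since 51 mod 4 = 3, 323 mod 4 = 3; sign now +1
(323/51) = (17/51)   [reduce mod 51]
reciprocity: (17/51) = +1·(51/17) since 17 mod 4 = 1, 51 mod 4 = 3; sign now +1
(51/17) = (0/17)   [reduce mod 17]
(0/17) = 0   [gcd(a, n) > 1]; final value = 0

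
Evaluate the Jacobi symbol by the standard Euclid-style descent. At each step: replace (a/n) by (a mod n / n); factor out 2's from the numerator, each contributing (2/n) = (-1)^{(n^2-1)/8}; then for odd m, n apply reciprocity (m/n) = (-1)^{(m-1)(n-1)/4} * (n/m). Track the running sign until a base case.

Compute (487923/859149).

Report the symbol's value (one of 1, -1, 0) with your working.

flip (487923/859149) -> (859149/487923): both odd, 487923 mod 4 = 3, 859149 mod 4 = 1, so the flip contributes +1; sign now +1
(859149/487923): 859149 mod 487923 = 371226, so (859149/487923) = (371226/487923)
factor out 2^1: 371226 = 2^1·185613; with 487923 mod 8 = 3, (2/487923) = -1; sign now -1; continue with (185613/487923)
flip (185613/487923) -> (487923/185613): both odd, 185613 mod 4 = 1, 487923 mod 4 = 3, so the flip contributes +1; sign now -1
(487923/185613): 487923 mod 185613 = 116697, so (487923/185613) = (116697/185613)
flip (116697/185613) -> (185613/116697): both odd, 116697 mod 4 = 1, 185613 mod 4 = 1, so the flip contributes +1; sign now -1
(185613/116697): 185613 mod 116697 = 68916, so (185613/116697) = (68916/116697)
factor out 2^2: 68916 = 2^2·17229; with 116697 mod 8 = 1, (2/116697) = +1; sign now -1; continue with (17229/116697)
flip (17229/116697) -> (116697/17229): both odd, 17229 mod 4 = 1, 116697 mod 4 = 1, so the flip contributes +1; sign now -1
(116697/17229): 116697 mod 17229 = 13323, so (116697/17229) = (13323/17229)
flip (13323/17229) -> (17229/13323): both odd, 13323 mod 4 = 3, 17229 mod 4 = 1, so the flip contributes +1; sign now -1
(17229/13323): 17229 mod 13323 = 3906, so (17229/13323) = (3906/13323)
factor out 2^1: 3906 = 2^1·1953; with 13323 mod 8 = 3, (2/13323) = -1; sign now +1; continue with (1953/13323)
flip (1953/13323) -> (13323/1953): both odd, 1953 mod 4 = 1, 13323 mod 4 = 3, so the flip contributes +1; sign now +1
(13323/1953): 13323 mod 1953 = 1605, so (13323/1953) = (1605/1953)
flip (1605/1953) -> (1953/1605): both odd, 1605 mod 4 = 1, 1953 mod 4 = 1, so the flip contributes +1; sign now +1
(1953/1605): 1953 mod 1605 = 348, so (1953/1605) = (348/1605)
factor out 2^2: 348 = 2^2·87; with 1605 mod 8 = 5, (2/1605) = -1; sign now +1; continue with (87/1605)
flip (87/1605) -> (1605/87): both odd, 87 mod 4 = 3, 1605 mod 4 = 1, so the flip contributes +1; sign now +1
(1605/87): 1605 mod 87 = 39, so (1605/87) = (39/87)
flip (39/87) -> (87/39): both odd, 39 mod 4 = 3, 87 mod 4 = 3, so the flip contributes -1; sign now -1
(87/39): 87 mod 39 = 9, so (87/39) = (9/39)
flip (9/39) -> (39/9): both odd, 9 mod 4 = 1, 39 mod 4 = 3, so the flip contributes +1; sign now -1
(39/9): 39 mod 9 = 3, so (39/9) = (3/9)
flip (3/9) -> (9/3): both odd, 3 mod 4 = 3, 9 mod 4 = 1, so the flip contributes +1; sign now -1
(9/3): 9 mod 3 = 0, so (9/3) = (0/3)
reached (0/3); gcd(a, n) > 1, so (0/3) = 0 and the symbol is 0

0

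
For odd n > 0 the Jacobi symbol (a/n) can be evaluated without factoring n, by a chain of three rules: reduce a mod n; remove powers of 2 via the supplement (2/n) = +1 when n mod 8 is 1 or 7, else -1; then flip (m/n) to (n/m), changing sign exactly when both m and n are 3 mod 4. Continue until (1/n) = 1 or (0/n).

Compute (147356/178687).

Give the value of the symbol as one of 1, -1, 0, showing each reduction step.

147356 = 2^2·36839; (2/178687) = +1 since 178687 mod 8 = 7, so (147356/178687) = (+1)^2·(36839/178687); sign now +1
reciprocity: (36839/178687) = -1·(178687/36839) since 36839 mod 4 = 3, 178687 mod 4 = 3; sign now -1
(178687/36839) = (31331/36839)   [reduce mod 36839]
reciprocity: (31331/36839) = -1·(36839/31331) since 31331 mod 4 = 3, 36839 mod 4 = 3; sign now +1
(36839/31331) = (5508/31331)   [reduce mod 31331]
5508 = 2^2·1377; (2/31331) = -1 since 31331 mod 8 = 3, so (5508/31331) = (-1)^2·(1377/31331); sign now +1
reciprocity: (1377/31331) = +1·(31331/1377) since 1377 mod 4 = 1, 31331 mod 4 = 3; sign now +1
(31331/1377) = (1037/1377)   [reduce mod 1377]
reciprocity: (1037/1377) = +1·(1377/1037) since 1037 mod 4 = 1, 1377 mod 4 = 1; sign now +1
(1377/1037) = (340/1037)   [reduce mod 1037]
340 = 2^2·85; (2/1037) = -1 since 1037 mod 8 = 5, so (340/1037) = (-1)^2·(85/1037); sign now +1
reciprocity: (85/1037) = +1·(1037/85) since 85 mod 4 = 1, 1037 mod 4 = 1; sign now +1
(1037/85) = (17/85)   [reduce mod 85]
reciprocity: (17/85) = +1·(85/17) since 17 mod 4 = 1, 85 mod 4 = 1; sign now +1
(85/17) = (0/17)   [reduce mod 17]
(0/17) = 0   [gcd(a, n) > 1]; final value = 0

0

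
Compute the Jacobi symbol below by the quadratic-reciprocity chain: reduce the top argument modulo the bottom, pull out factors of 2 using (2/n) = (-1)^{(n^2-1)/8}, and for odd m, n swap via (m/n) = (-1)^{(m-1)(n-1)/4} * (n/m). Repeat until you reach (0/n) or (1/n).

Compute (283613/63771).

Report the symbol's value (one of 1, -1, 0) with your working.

-1

(283613/63771): 283613 mod 63771 = 28529, so (283613/63771) = (28529/63771)
flip (28529/63771) -> (63771/28529): both odd, 28529 mod 4 = 1, 63771 mod 4 = 3, so the flip contributes +1; sign now +1
(63771/28529): 63771 mod 28529 = 6713, so (63771/28529) = (6713/28529)
flip (6713/28529) -> (28529/6713): both odd, 6713 mod 4 = 1, 28529 mod 4 = 1, so the flip contributes +1; sign now +1
(28529/6713): 28529 mod 6713 = 1677, so (28529/6713) = (1677/6713)
flip (1677/6713) -> (6713/1677): both odd, 1677 mod 4 = 1, 6713 mod 4 = 1, so the flip contributes +1; sign now +1
(6713/1677): 6713 mod 1677 = 5, so (6713/1677) = (5/1677)
flip (5/1677) -> (1677/5): both odd, 5 mod 4 = 1, 1677 mod 4 = 1, so the flip contributes +1; sign now +1
(1677/5): 1677 mod 5 = 2, so (1677/5) = (2/5)
factor out 2^1: 2 = 2^1·1; with 5 mod 8 = 5, (2/5) = -1; sign now -1; continue with (1/5)
reached (1/5) = 1, so the symbol is -1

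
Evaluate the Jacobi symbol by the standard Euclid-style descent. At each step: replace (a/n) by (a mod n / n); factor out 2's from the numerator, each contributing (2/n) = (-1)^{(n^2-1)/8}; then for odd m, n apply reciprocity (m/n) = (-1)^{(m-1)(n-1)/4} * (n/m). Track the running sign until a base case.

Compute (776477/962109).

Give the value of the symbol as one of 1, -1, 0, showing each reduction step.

reciprocity: (776477/962109) = +1·(962109/776477) since 776477 mod 4 = 1, 962109 mod 4 = 1; sign now +1
(962109/776477) = (185632/776477)   [reduce mod 776477]
185632 = 2^5·5801; (2/776477) = -1 since 776477 mod 8 = 5, so (185632/776477) = (-1)^5·(5801/776477); sign now -1
reciprocity: (5801/776477) = +1·(776477/5801) since 5801 mod 4 = 1, 776477 mod 4 = 1; sign now -1
(776477/5801) = (4944/5801)   [reduce mod 5801]
4944 = 2^4·309; (2/5801) = +1 since 5801 mod 8 = 1, so (4944/5801) = (+1)^4·(309/5801); sign now -1
reciprocity: (309/5801) = +1·(5801/309) since 309 mod 4 = 1, 5801 mod 4 = 1; sign now -1
(5801/309) = (239/309)   [reduce mod 309]
reciprocity: (239/309) = +1·(309/239) since 239 mod 4 = 3, 309 mod 4 = 1; sign now -1
(309/239) = (70/239)   [reduce mod 239]
70 = 2^1·35; (2/239) = +1 since 239 mod 8 = 7, so (70/239) = (+1)^1·(35/239); sign now -1
reciprocity: (35/239) = -1·(239/35) since 35 mod 4 = 3, 239 mod 4 = 3; sign now +1
(239/35) = (29/35)   [reduce mod 35]
reciprocity: (29/35) = +1·(35/29) since 29 mod 4 = 1, 35 mod 4 = 3; sign now +1
(35/29) = (6/29)   [reduce mod 29]
6 = 2^1·3; (2/29) = -1 since 29 mod 8 = 5, so (6/29) = (-1)^1·(3/29); sign now -1
reciprocity: (3/29) = +1·(29/3) since 3 mod 4 = 3, 29 mod 4 = 1; sign now -1
(29/3) = (2/3)   [reduce mod 3]
2 = 2^1·1; (2/3) = -1 since 3 mod 8 = 3, so (2/3) = (-1)^1·(1/3); sign now +1
(1/3) = 1; final value = sign = +1

1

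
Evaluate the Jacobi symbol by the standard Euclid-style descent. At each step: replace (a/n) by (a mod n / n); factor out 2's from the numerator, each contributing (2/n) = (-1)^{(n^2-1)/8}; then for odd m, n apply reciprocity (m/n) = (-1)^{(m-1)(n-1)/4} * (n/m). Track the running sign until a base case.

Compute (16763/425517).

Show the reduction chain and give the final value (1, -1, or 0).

1

reciprocity: (16763/425517) = +1·(425517/16763) since 16763 mod 4 = 3, 425517 mod 4 = 1; sign now +1
(425517/16763) = (6442/16763)   [reduce mod 16763]
6442 = 2^1·3221; (2/16763) = -1 since 16763 mod 8 = 3, so (6442/16763) = (-1)^1·(3221/16763); sign now -1
reciprocity: (3221/16763) = +1·(16763/3221) since 3221 mod 4 = 1, 16763 mod 4 = 3; sign now -1
(16763/3221) = (658/3221)   [reduce mod 3221]
658 = 2^1·329; (2/3221) = -1 since 3221 mod 8 = 5, so (658/3221) = (-1)^1·(329/3221); sign now +1
reciprocity: (329/3221) = +1·(3221/329) since 329 mod 4 = 1, 3221 mod 4 = 1; sign now +1
(3221/329) = (260/329)   [reduce mod 329]
260 = 2^2·65; (2/329) = +1 since 329 mod 8 = 1, so (260/329) = (+1)^2·(65/329); sign now +1
reciprocity: (65/329) = +1·(329/65) since 65 mod 4 = 1, 329 mod 4 = 1; sign now +1
(329/65) = (4/65)   [reduce mod 65]
4 = 2^2·1; (2/65) = +1 since 65 mod 8 = 1, so (4/65) = (+1)^2·(1/65); sign now +1
(1/65) = 1; final value = sign = +1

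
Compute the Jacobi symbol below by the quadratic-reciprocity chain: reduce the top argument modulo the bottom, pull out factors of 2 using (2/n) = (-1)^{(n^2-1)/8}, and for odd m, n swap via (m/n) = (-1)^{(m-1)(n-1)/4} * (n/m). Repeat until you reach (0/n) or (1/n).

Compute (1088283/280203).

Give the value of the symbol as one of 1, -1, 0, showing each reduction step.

0

(1088283/280203): 1088283 mod 280203 = 247674, so (1088283/280203) = (247674/280203)
factor out 2^1: 247674 = 2^1·123837; with 280203 mod 8 = 3, (2/280203) = -1; sign now -1; continue with (123837/280203)
flip (123837/280203) -> (280203/123837): both odd, 123837 mod 4 = 1, 280203 mod 4 = 3, so the flip contributes +1; sign now -1
(280203/123837): 280203 mod 123837 = 32529, so (280203/123837) = (32529/123837)
flip (32529/123837) -> (123837/32529): both odd, 32529 mod 4 = 1, 123837 mod 4 = 1, so the flip contributes +1; sign now -1
(123837/32529): 123837 mod 32529 = 26250, so (123837/32529) = (26250/32529)
factor out 2^1: 26250 = 2^1·13125; with 32529 mod 8 = 1, (2/32529) = +1; sign now -1; continue with (13125/32529)
flip (13125/32529) -> (32529/13125): both odd, 13125 mod 4 = 1, 32529 mod 4 = 1, so the flip contributes +1; sign now -1
(32529/13125): 32529 mod 13125 = 6279, so (32529/13125) = (6279/13125)
flip (6279/13125) -> (13125/6279): both odd, 6279 mod 4 = 3, 13125 mod 4 = 1, so the flip contributes +1; sign now -1
(13125/6279): 13125 mod 6279 = 567, so (13125/6279) = (567/6279)
flip (567/6279) -> (6279/567): both odd, 567 mod 4 = 3, 6279 mod 4 = 3, so the flip contributes -1; sign now +1
(6279/567): 6279 mod 567 = 42, so (6279/567) = (42/567)
factor out 2^1: 42 = 2^1·21; with 567 mod 8 = 7, (2/567) = +1; sign now +1; continue with (21/567)
flip (21/567) -> (567/21): both odd, 21 mod 4 = 1, 567 mod 4 = 3, so the flip contributes +1; sign now +1
(567/21): 567 mod 21 = 0, so (567/21) = (0/21)
reached (0/21); gcd(a, n) > 1, so (0/21) = 0 and the symbol is 0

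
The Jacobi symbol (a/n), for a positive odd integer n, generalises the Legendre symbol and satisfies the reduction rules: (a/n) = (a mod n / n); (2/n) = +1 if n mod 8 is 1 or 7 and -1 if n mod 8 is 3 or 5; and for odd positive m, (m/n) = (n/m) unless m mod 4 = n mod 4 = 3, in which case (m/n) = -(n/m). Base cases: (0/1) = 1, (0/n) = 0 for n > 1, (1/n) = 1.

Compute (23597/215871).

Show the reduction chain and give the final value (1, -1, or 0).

1

flip (23597/215871) -> (215871/23597): both odd, 23597 mod 4 = 1, 215871 mod 4 = 3, so the flip contributes +1; sign now +1
(215871/23597): 215871 mod 23597 = 3498, so (215871/23597) = (3498/23597)
factor out 2^1: 3498 = 2^1·1749; with 23597 mod 8 = 5, (2/23597) = -1; sign now -1; continue with (1749/23597)
flip (1749/23597) -> (23597/1749): both odd, 1749 mod 4 = 1, 23597 mod 4 = 1, so the flip contributes +1; sign now -1
(23597/1749): 23597 mod 1749 = 860, so (23597/1749) = (860/1749)
factor out 2^2: 860 = 2^2·215; with 1749 mod 8 = 5, (2/1749) = -1; sign now -1; continue with (215/1749)
flip (215/1749) -> (1749/215): both odd, 215 mod 4 = 3, 1749 mod 4 = 1, so the flip contributes +1; sign now -1
(1749/215): 1749 mod 215 = 29, so (1749/215) = (29/215)
flip (29/215) -> (215/29): both odd, 29 mod 4 = 1, 215 mod 4 = 3, so the flip contributes +1; sign now -1
(215/29): 215 mod 29 = 12, so (215/29) = (12/29)
factor out 2^2: 12 = 2^2·3; with 29 mod 8 = 5, (2/29) = -1; sign now -1; continue with (3/29)
flip (3/29) -> (29/3): both odd, 3 mod 4 = 3, 29 mod 4 = 1, so the flip contributes +1; sign now -1
(29/3): 29 mod 3 = 2, so (29/3) = (2/3)
factor out 2^1: 2 = 2^1·1; with 3 mod 8 = 3, (2/3) = -1; sign now +1; continue with (1/3)
reached (1/3) = 1, so the symbol is +1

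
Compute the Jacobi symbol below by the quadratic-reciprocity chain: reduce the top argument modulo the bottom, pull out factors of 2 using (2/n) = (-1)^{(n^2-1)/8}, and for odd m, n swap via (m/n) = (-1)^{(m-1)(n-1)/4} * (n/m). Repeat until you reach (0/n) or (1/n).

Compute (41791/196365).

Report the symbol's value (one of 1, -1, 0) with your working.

reciprocity: (41791/196365) = +1·(196365/41791) since 41791 mod 4 = 3, 196365 mod 4 = 1; sign now +1
(196365/41791) = (29201/41791)   [reduce mod 41791]
reciprocity: (29201/41791) = +1·(41791/29201) since 29201 mod 4 = 1, 41791 mod 4 = 3; sign now +1
(41791/29201) = (12590/29201)   [reduce mod 29201]
12590 = 2^1·6295; (2/29201) = +1 since 29201 mod 8 = 1, so (12590/29201) = (+1)^1·(6295/29201); sign now +1
reciprocity: (6295/29201) = +1·(29201/6295) since 6295 mod 4 = 3, 29201 mod 4 = 1; sign now +1
(29201/6295) = (4021/6295)   [reduce mod 6295]
reciprocity: (4021/6295) = +1·(6295/4021) since 4021 mod 4 = 1, 6295 mod 4 = 3; sign now +1
(6295/4021) = (2274/4021)   [reduce mod 4021]
2274 = 2^1·1137; (2/4021) = -1 since 4021 mod 8 = 5, so (2274/4021) = (-1)^1·(1137/4021); sign now -1
reciprocity: (1137/4021) = +1·(4021/1137) since 1137 mod 4 = 1, 4021 mod 4 = 1; sign now -1
(4021/1137) = (610/1137)   [reduce mod 1137]
610 = 2^1·305; (2/1137) = +1 since 1137 mod 8 = 1, so (610/1137) = (+1)^1·(305/1137); sign now -1
reciprocity: (305/1137) = +1·(1137/305) since 305 mod 4 = 1, 1137 mod 4 = 1; sign now -1
(1137/305) = (222/305)   [reduce mod 305]
222 = 2^1·111; (2/305) = +1 since 305 mod 8 = 1, so (222/305) = (+1)^1·(111/305); sign now -1
reciprocity: (111/305) = +1·(305/111) since 111 mod 4 = 3, 305 mod 4 = 1; sign now -1
(305/111) = (83/111)   [reduce mod 111]
reciprocity: (83/111) = -1·(111/83) since 83 mod 4 = 3, 111 mod 4 = 3; sign now +1
(111/83) = (28/83)   [reduce mod 83]
28 = 2^2·7; (2/83) = -1 since 83 mod 8 = 3, so (28/83) = (-1)^2·(7/83); sign now +1
reciprocity: (7/83) = -1·(83/7) since 7 mod 4 = 3, 83 mod 4 = 3; sign now -1
(83/7) = (6/7)   [reduce mod 7]
6 = 2^1·3; (2/7) = +1 since 7 mod 8 = 7, so (6/7) = (+1)^1·(3/7); sign now -1
reciprocity: (3/7) = -1·(7/3) since 3 mod 4 = 3, 7 mod 4 = 3; sign now +1
(7/3) = (1/3)   [reduce mod 3]
(1/3) = 1; final value = sign = +1

1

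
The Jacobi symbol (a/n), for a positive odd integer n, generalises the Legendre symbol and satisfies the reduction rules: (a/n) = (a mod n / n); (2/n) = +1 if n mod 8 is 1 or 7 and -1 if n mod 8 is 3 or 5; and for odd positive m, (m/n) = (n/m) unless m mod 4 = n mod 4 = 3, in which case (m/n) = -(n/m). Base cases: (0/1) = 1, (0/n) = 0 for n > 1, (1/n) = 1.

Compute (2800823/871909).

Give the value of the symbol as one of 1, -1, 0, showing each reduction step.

1

(2800823/871909) = (185096/871909)   [reduce mod 871909]
185096 = 2^3·23137; (2/871909) = -1 since 871909 mod 8 = 5, so (185096/871909) = (-1)^3·(23137/871909); sign now -1
reciprocity: (23137/871909) = +1·(871909/23137) since 23137 mod 4 = 1, 871909 mod 4 = 1; sign now -1
(871909/23137) = (15840/23137)   [reduce mod 23137]
15840 = 2^5·495; (2/23137) = +1 since 23137 mod 8 = 1, so (15840/23137) = (+1)^5·(495/23137); sign now -1
reciprocity: (495/23137) = +1·(23137/495) since 495 mod 4 = 3, 23137 mod 4 = 1; sign now -1
(23137/495) = (367/495)   [reduce mod 495]
reciprocity: (367/495) = -1·(495/367) since 367 mod 4 = 3, 495 mod 4 = 3; sign now +1
(495/367) = (128/367)   [reduce mod 367]
128 = 2^7·1; (2/367) = +1 since 367 mod 8 = 7, so (128/367) = (+1)^7·(1/367); sign now +1
(1/367) = 1; final value = sign = +1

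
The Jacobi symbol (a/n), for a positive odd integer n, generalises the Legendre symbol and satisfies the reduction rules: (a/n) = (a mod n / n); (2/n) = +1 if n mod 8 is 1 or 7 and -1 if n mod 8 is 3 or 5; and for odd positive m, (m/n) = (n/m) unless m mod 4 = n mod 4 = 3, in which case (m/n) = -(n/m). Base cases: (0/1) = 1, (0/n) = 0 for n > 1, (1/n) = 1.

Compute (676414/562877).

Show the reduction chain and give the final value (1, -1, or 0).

(676414/562877): 676414 mod 562877 = 113537, so (676414/562877) = (113537/562877)
flip (113537/562877) -> (562877/113537): both odd, 113537 mod 4 = 1, 562877 mod 4 = 1, so the flip contributes +1; sign now +1
(562877/113537): 562877 mod 113537 = 108729, so (562877/113537) = (108729/113537)
flip (108729/113537) -> (113537/108729): both odd, 108729 mod 4 = 1, 113537 mod 4 = 1, so the flip contributes +1; sign now +1
(113537/108729): 113537 mod 108729 = 4808, so (113537/108729) = (4808/108729)
factor out 2^3: 4808 = 2^3·601; with 108729 mod 8 = 1, (2/108729) = +1; sign now +1; continue with (601/108729)
flip (601/108729) -> (108729/601): both odd, 601 mod 4 = 1, 108729 mod 4 = 1, so the flip contributes +1; sign now +1
(108729/601): 108729 mod 601 = 549, so (108729/601) = (549/601)
flip (549/601) -> (601/549): both odd, 549 mod 4 = 1, 601 mod 4 = 1, so the flip contributes +1; sign now +1
(601/549): 601 mod 549 = 52, so (601/549) = (52/549)
factor out 2^2: 52 = 2^2·13; with 549 mod 8 = 5, (2/549) = -1; sign now +1; continue with (13/549)
flip (13/549) -> (549/13): both odd, 13 mod 4 = 1, 549 mod 4 = 1, so the flip contributes +1; sign now +1
(549/13): 549 mod 13 = 3, so (549/13) = (3/13)
flip (3/13) -> (13/3): both odd, 3 mod 4 = 3, 13 mod 4 = 1, so the flip contributes +1; sign now +1
(13/3): 13 mod 3 = 1, so (13/3) = (1/3)
reached (1/3) = 1, so the symbol is +1

1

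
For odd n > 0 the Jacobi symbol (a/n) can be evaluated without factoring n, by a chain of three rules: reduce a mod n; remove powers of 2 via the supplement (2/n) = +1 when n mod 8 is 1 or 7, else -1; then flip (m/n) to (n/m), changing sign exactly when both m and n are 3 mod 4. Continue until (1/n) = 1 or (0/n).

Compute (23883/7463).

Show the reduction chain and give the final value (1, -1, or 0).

1

(23883/7463): 23883 mod 7463 = 1494, so (23883/7463) = (1494/7463)
factor out 2^1: 1494 = 2^1·747; with 7463 mod 8 = 7, (2/7463) = +1; sign now +1; continue with (747/7463)
flip (747/7463) -> (7463/747): both odd, 747 mod 4 = 3, 7463 mod 4 = 3, so the flip contributes -1; sign now -1
(7463/747): 7463 mod 747 = 740, so (7463/747) = (740/747)
factor out 2^2: 740 = 2^2·185; with 747 mod 8 = 3, (2/747) = -1; sign now -1; continue with (185/747)
flip (185/747) -> (747/185): both odd, 185 mod 4 = 1, 747 mod 4 = 3, so the flip contributes +1; sign now -1
(747/185): 747 mod 185 = 7, so (747/185) = (7/185)
flip (7/185) -> (185/7): both odd, 7 mod 4 = 3, 185 mod 4 = 1, so the flip contributes +1; sign now -1
(185/7): 185 mod 7 = 3, so (185/7) = (3/7)
flip (3/7) -> (7/3): both odd, 3 mod 4 = 3, 7 mod 4 = 3, so the flip contributes -1; sign now +1
(7/3): 7 mod 3 = 1, so (7/3) = (1/3)
reached (1/3) = 1, so the symbol is +1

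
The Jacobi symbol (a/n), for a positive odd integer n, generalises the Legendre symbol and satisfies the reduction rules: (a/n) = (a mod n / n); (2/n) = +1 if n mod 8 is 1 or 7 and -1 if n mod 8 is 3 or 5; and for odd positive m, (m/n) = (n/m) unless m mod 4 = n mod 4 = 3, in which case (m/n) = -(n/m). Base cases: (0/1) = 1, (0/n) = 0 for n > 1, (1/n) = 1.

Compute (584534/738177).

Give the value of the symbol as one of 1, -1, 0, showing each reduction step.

factor out 2^1: 584534 = 2^1·292267; with 738177 mod 8 = 1, (2/738177) = +1; sign now +1; continue with (292267/738177)
flip (292267/738177) -> (738177/292267): both odd, 292267 mod 4 = 3, 738177 mod 4 = 1, so the flip contributes +1; sign now +1
(738177/292267): 738177 mod 292267 = 153643, so (738177/292267) = (153643/292267)
flip (153643/292267) -> (292267/153643): both odd, 153643 mod 4 = 3, 292267 mod 4 = 3, so the flip contributes -1; sign now -1
(292267/153643): 292267 mod 153643 = 138624, so (292267/153643) = (138624/153643)
factor out 2^7: 138624 = 2^7·1083; with 153643 mod 8 = 3, (2/153643) = -1; sign now +1; continue with (1083/153643)
flip (1083/153643) -> (153643/1083): both odd, 1083 mod 4 = 3, 153643 mod 4 = 3, so the flip contributes -1; sign now -1
(153643/1083): 153643 mod 1083 = 940, so (153643/1083) = (940/1083)
factor out 2^2: 940 = 2^2·235; with 1083 mod 8 = 3, (2/1083) = -1; sign now -1; continue with (235/1083)
flip (235/1083) -> (1083/235): both odd, 235 mod 4 = 3, 1083 mod 4 = 3, so the flip contributes -1; sign now +1
(1083/235): 1083 mod 235 = 143, so (1083/235) = (143/235)
flip (143/235) -> (235/143): both odd, 143 mod 4 = 3, 235 mod 4 = 3, so the flip contributes -1; sign now -1
(235/143): 235 mod 143 = 92, so (235/143) = (92/143)
factor out 2^2: 92 = 2^2·23; with 143 mod 8 = 7, (2/143) = +1; sign now -1; continue with (23/143)
flip (23/143) -> (143/23): both odd, 23 mod 4 = 3, 143 mod 4 = 3, so the flip contributes -1; sign now +1
(143/23): 143 mod 23 = 5, so (143/23) = (5/23)
flip (5/23) -> (23/5): both odd, 5 mod 4 = 1, 23 mod 4 = 3, so the flip contributes +1; sign now +1
(23/5): 23 mod 5 = 3, so (23/5) = (3/5)
flip (3/5) -> (5/3): both odd, 3 mod 4 = 3, 5 mod 4 = 1, so the flip contributes +1; sign now +1
(5/3): 5 mod 3 = 2, so (5/3) = (2/3)
factor out 2^1: 2 = 2^1·1; with 3 mod 8 = 3, (2/3) = -1; sign now -1; continue with (1/3)
reached (1/3) = 1, so the symbol is -1

-1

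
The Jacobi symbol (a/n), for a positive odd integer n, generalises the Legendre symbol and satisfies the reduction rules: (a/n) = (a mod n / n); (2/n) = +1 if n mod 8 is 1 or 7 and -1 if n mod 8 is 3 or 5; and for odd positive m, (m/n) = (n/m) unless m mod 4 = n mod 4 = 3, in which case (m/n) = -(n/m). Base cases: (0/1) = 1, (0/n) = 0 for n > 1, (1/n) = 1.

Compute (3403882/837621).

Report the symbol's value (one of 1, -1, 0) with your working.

1

(3403882/837621): 3403882 mod 837621 = 53398, so (3403882/837621) = (53398/837621)
factor out 2^1: 53398 = 2^1·26699; with 837621 mod 8 = 5, (2/837621) = -1; sign now -1; continue with (26699/837621)
flip (26699/837621) -> (837621/26699): both odd, 26699 mod 4 = 3, 837621 mod 4 = 1, so the flip contributes +1; sign now -1
(837621/26699): 837621 mod 26699 = 9952, so (837621/26699) = (9952/26699)
factor out 2^5: 9952 = 2^5·311; with 26699 mod 8 = 3, (2/26699) = -1; sign now +1; continue with (311/26699)
flip (311/26699) -> (26699/311): both odd, 311 mod 4 = 3, 26699 mod 4 = 3, so the flip contributes -1; sign now -1
(26699/311): 26699 mod 311 = 264, so (26699/311) = (264/311)
factor out 2^3: 264 = 2^3·33; with 311 mod 8 = 7, (2/311) = +1; sign now -1; continue with (33/311)
flip (33/311) -> (311/33): both odd, 33 mod 4 = 1, 311 mod 4 = 3, so the flip contributes +1; sign now -1
(311/33): 311 mod 33 = 14, so (311/33) = (14/33)
factor out 2^1: 14 = 2^1·7; with 33 mod 8 = 1, (2/33) = +1; sign now -1; continue with (7/33)
flip (7/33) -> (33/7): both odd, 7 mod 4 = 3, 33 mod 4 = 1, so the flip contributes +1; sign now -1
(33/7): 33 mod 7 = 5, so (33/7) = (5/7)
flip (5/7) -> (7/5): both odd, 5 mod 4 = 1, 7 mod 4 = 3, so the flip contributes +1; sign now -1
(7/5): 7 mod 5 = 2, so (7/5) = (2/5)
factor out 2^1: 2 = 2^1·1; with 5 mod 8 = 5, (2/5) = -1; sign now +1; continue with (1/5)
reached (1/5) = 1, so the symbol is +1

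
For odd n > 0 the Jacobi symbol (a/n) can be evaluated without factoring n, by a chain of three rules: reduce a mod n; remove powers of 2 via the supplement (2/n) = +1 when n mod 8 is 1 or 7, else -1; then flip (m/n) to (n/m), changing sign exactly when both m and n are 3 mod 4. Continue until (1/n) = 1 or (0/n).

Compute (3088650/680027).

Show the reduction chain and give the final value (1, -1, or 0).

1

(3088650/680027) = (368542/680027)   [reduce mod 680027]
368542 = 2^1·184271; (2/680027) = -1 since 680027 mod 8 = 3, so (368542/680027) = (-1)^1·(184271/680027); sign now -1
reciprocity: (184271/680027) = -1·(680027/184271) since 184271 mod 4 = 3, 680027 mod 4 = 3; sign now +1
(680027/184271) = (127214/184271)   [reduce mod 184271]
127214 = 2^1·63607; (2/184271) = +1 since 184271 mod 8 = 7, so (127214/184271) = (+1)^1·(63607/184271); sign now +1
reciprocity: (63607/184271) = -1·(184271/63607) since 63607 mod 4 = 3, 184271 mod 4 = 3; sign now -1
(184271/63607) = (57057/63607)   [reduce mod 63607]
reciprocity: (57057/63607) = +1·(63607/57057) since 57057 mod 4 = 1, 63607 mod 4 = 3; sign now -1
(63607/57057) = (6550/57057)   [reduce mod 57057]
6550 = 2^1·3275; (2/57057) = +1 since 57057 mod 8 = 1, so (6550/57057) = (+1)^1·(3275/57057); sign now -1
reciprocity: (3275/57057) = +1·(57057/3275) since 3275 mod 4 = 3, 57057 mod 4 = 1; sign now -1
(57057/3275) = (1382/3275)   [reduce mod 3275]
1382 = 2^1·691; (2/3275) = -1 since 3275 mod 8 = 3, so (1382/3275) = (-1)^1·(691/3275); sign now +1
reciprocity: (691/3275) = -1·(3275/691) since 691 mod 4 = 3, 3275 mod 4 = 3; sign now -1
(3275/691) = (511/691)   [reduce mod 691]
reciprocity: (511/691) = -1·(691/511) since 511 mod 4 = 3, 691 mod 4 = 3; sign now +1
(691/511) = (180/511)   [reduce mod 511]
180 = 2^2·45; (2/511) = +1 since 511 mod 8 = 7, so (180/511) = (+1)^2·(45/511); sign now +1
reciprocity: (45/511) = +1·(511/45) since 45 mod 4 = 1, 511 mod 4 = 3; sign now +1
(511/45) = (16/45)   [reduce mod 45]
16 = 2^4·1; (2/45) = -1 since 45 mod 8 = 5, so (16/45) = (-1)^4·(1/45); sign now +1
(1/45) = 1; final value = sign = +1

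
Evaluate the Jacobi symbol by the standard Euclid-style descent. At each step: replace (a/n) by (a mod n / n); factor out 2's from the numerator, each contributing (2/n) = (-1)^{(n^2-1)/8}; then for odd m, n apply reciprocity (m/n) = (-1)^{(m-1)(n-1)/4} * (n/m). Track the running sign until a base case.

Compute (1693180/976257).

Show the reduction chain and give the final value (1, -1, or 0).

1

(1693180/976257): 1693180 mod 976257 = 716923, so (1693180/976257) = (716923/976257)
flip (716923/976257) -> (976257/716923): both odd, 716923 mod 4 = 3, 976257 mod 4 = 1, so the flip contributes +1; sign now +1
(976257/716923): 976257 mod 716923 = 259334, so (976257/716923) = (259334/716923)
factor out 2^1: 259334 = 2^1·129667; with 716923 mod 8 = 3, (2/716923) = -1; sign now -1; continue with (129667/716923)
flip (129667/716923) -> (716923/129667): both odd, 129667 mod 4 = 3, 716923 mod 4 = 3, so the flip contributes -1; sign now +1
(716923/129667): 716923 mod 129667 = 68588, so (716923/129667) = (68588/129667)
factor out 2^2: 68588 = 2^2·17147; with 129667 mod 8 = 3, (2/129667) = -1; sign now +1; continue with (17147/129667)
flip (17147/129667) -> (129667/17147): both odd, 17147 mod 4 = 3, 129667 mod 4 = 3, so the flip contributes -1; sign now -1
(129667/17147): 129667 mod 17147 = 9638, so (129667/17147) = (9638/17147)
factor out 2^1: 9638 = 2^1·4819; with 17147 mod 8 = 3, (2/17147) = -1; sign now +1; continue with (4819/17147)
flip (4819/17147) -> (17147/4819): both odd, 4819 mod 4 = 3, 17147 mod 4 = 3, so the flip contributes -1; sign now -1
(17147/4819): 17147 mod 4819 = 2690, so (17147/4819) = (2690/4819)
factor out 2^1: 2690 = 2^1·1345; with 4819 mod 8 = 3, (2/4819) = -1; sign now +1; continue with (1345/4819)
flip (1345/4819) -> (4819/1345): both odd, 1345 mod 4 = 1, 4819 mod 4 = 3, so the flip contributes +1; sign now +1
(4819/1345): 4819 mod 1345 = 784, so (4819/1345) = (784/1345)
factor out 2^4: 784 = 2^4·49; with 1345 mod 8 = 1, (2/1345) = +1; sign now +1; continue with (49/1345)
flip (49/1345) -> (1345/49): both odd, 49 mod 4 = 1, 1345 mod 4 = 1, so the flip contributes +1; sign now +1
(1345/49): 1345 mod 49 = 22, so (1345/49) = (22/49)
factor out 2^1: 22 = 2^1·11; with 49 mod 8 = 1, (2/49) = +1; sign now +1; continue with (11/49)
flip (11/49) -> (49/11): both odd, 11 mod 4 = 3, 49 mod 4 = 1, so the flip contributes +1; sign now +1
(49/11): 49 mod 11 = 5, so (49/11) = (5/11)
flip (5/11) -> (11/5): both odd, 5 mod 4 = 1, 11 mod 4 = 3, so the flip contributes +1; sign now +1
(11/5): 11 mod 5 = 1, so (11/5) = (1/5)
reached (1/5) = 1, so the symbol is +1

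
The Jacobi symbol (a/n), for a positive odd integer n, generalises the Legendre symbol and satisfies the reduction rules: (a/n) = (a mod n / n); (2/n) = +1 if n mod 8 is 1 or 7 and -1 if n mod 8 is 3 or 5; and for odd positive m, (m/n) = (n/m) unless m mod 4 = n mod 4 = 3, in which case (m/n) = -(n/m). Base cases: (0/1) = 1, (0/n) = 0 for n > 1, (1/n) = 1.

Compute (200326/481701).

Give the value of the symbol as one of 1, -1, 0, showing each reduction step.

1

factor out 2^1: 200326 = 2^1·100163; with 481701 mod 8 = 5, (2/481701) = -1; sign now -1; continue with (100163/481701)
flip (100163/481701) -> (481701/100163): both odd, 100163 mod 4 = 3, 481701 mod 4 = 1, so the flip contributes +1; sign now -1
(481701/100163): 481701 mod 100163 = 81049, so (481701/100163) = (81049/100163)
flip (81049/100163) -> (100163/81049): both odd, 81049 mod 4 = 1, 100163 mod 4 = 3, so the flip contributes +1; sign now -1
(100163/81049): 100163 mod 81049 = 19114, so (100163/81049) = (19114/81049)
factor out 2^1: 19114 = 2^1·9557; with 81049 mod 8 = 1, (2/81049) = +1; sign now -1; continue with (9557/81049)
flip (9557/81049) -> (81049/9557): both odd, 9557 mod 4 = 1, 81049 mod 4 = 1, so the flip contributes +1; sign now -1
(81049/9557): 81049 mod 9557 = 4593, so (81049/9557) = (4593/9557)
flip (4593/9557) -> (9557/4593): both odd, 4593 mod 4 = 1, 9557 mod 4 = 1, so the flip contributes +1; sign now -1
(9557/4593): 9557 mod 4593 = 371, so (9557/4593) = (371/4593)
flip (371/4593) -> (4593/371): both odd, 371 mod 4 = 3, 4593 mod 4 = 1, so the flip contributes +1; sign now -1
(4593/371): 4593 mod 371 = 141, so (4593/371) = (141/371)
flip (141/371) -> (371/141): both odd, 141 mod 4 = 1, 371 mod 4 = 3, so the flip contributes +1; sign now -1
(371/141): 371 mod 141 = 89, so (371/141) = (89/141)
flip (89/141) -> (141/89): both odd, 89 mod 4 = 1, 141 mod 4 = 1, so the flip contributes +1; sign now -1
(141/89): 141 mod 89 = 52, so (141/89) = (52/89)
factor out 2^2: 52 = 2^2·13; with 89 mod 8 = 1, (2/89) = +1; sign now -1; continue with (13/89)
flip (13/89) -> (89/13): both odd, 13 mod 4 = 1, 89 mod 4 = 1, so the flip contributes +1; sign now -1
(89/13): 89 mod 13 = 11, so (89/13) = (11/13)
flip (11/13) -> (13/11): both odd, 11 mod 4 = 3, 13 mod 4 = 1, so the flip contributes +1; sign now -1
(13/11): 13 mod 11 = 2, so (13/11) = (2/11)
factor out 2^1: 2 = 2^1·1; with 11 mod 8 = 3, (2/11) = -1; sign now +1; continue with (1/11)
reached (1/11) = 1, so the symbol is +1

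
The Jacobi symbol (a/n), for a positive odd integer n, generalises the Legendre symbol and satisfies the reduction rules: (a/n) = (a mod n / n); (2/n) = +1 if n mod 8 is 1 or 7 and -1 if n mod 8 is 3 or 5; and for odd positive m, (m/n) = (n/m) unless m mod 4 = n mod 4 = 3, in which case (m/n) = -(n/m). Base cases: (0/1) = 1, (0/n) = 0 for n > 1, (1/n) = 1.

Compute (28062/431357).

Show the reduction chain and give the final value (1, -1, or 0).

28062 = 2^1·14031; (2/431357) = -1 since 431357 mod 8 = 5, so (28062/431357) = (-1)^1·(14031/431357); sign now -1
reciprocity: (14031/431357) = +1·(431357/14031) since 14031 mod 4 = 3, 431357 mod 4 = 1; sign now -1
(431357/14031) = (10427/14031)   [reduce mod 14031]
reciprocity: (10427/14031) = -1·(14031/10427) since 10427 mod 4 = 3, 14031 mod 4 = 3; sign now +1
(14031/10427) = (3604/10427)   [reduce mod 10427]
3604 = 2^2·901; (2/10427) = -1 since 10427 mod 8 = 3, so (3604/10427) = (-1)^2·(901/10427); sign now +1
reciprocity: (901/10427) = +1·(10427/901) since 901 mod 4 = 1, 10427 mod 4 = 3; sign now +1
(10427/901) = (516/901)   [reduce mod 901]
516 = 2^2·129; (2/901) = -1 since 901 mod 8 = 5, so (516/901) = (-1)^2·(129/901); sign now +1
reciprocity: (129/901) = +1·(901/129) since 129 mod 4 = 1, 901 mod 4 = 1; sign now +1
(901/129) = (127/129)   [reduce mod 129]
reciprocity: (127/129) = +1·(129/127) since 127 mod 4 = 3, 129 mod 4 = 1; sign now +1
(129/127) = (2/127)   [reduce mod 127]
2 = 2^1·1; (2/127) = +1 since 127 mod 8 = 7, so (2/127) = (+1)^1·(1/127); sign now +1
(1/127) = 1; final value = sign = +1

1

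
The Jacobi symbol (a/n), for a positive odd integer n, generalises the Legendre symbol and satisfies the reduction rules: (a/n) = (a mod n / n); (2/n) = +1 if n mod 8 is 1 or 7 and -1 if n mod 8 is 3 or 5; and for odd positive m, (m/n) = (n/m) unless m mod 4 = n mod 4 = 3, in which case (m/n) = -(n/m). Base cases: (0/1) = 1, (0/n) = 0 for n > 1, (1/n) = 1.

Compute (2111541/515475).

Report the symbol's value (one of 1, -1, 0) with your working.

0

(2111541/515475) = (49641/515475)   [reduce mod 515475]
reciprocity: (49641/515475) = +1·(515475/49641) since 49641 mod 4 = 1, 515475 mod 4 = 3; sign now +1
(515475/49641) = (19065/49641)   [reduce mod 49641]
reciprocity: (19065/49641) = +1·(49641/19065) since 19065 mod 4 = 1, 49641 mod 4 = 1; sign now +1
(49641/19065) = (11511/19065)   [reduce mod 19065]
reciprocity: (11511/19065) = +1·(19065/11511) since 11511 mod 4 = 3, 19065 mod 4 = 1; sign now +1
(19065/11511) = (7554/11511)   [reduce mod 11511]
7554 = 2^1·3777; (2/11511) = +1 since 11511 mod 8 = 7, so (7554/11511) = (+1)^1·(3777/11511); sign now +1
reciprocity: (3777/11511) = +1·(11511/3777) since 3777 mod 4 = 1, 11511 mod 4 = 3; sign now +1
(11511/3777) = (180/3777)   [reduce mod 3777]
180 = 2^2·45; (2/3777) = +1 since 3777 mod 8 = 1, so (180/3777) = (+1)^2·(45/3777); sign now +1
reciprocity: (45/3777) = +1·(3777/45) since 45 mod 4 = 1, 3777 mod 4 = 1; sign now +1
(3777/45) = (42/45)   [reduce mod 45]
42 = 2^1·21; (2/45) = -1 since 45 mod 8 = 5, so (42/45) = (-1)^1·(21/45); sign now -1
reciprocity: (21/45) = +1·(45/21) since 21 mod 4 = 1, 45 mod 4 = 1; sign now -1
(45/21) = (3/21)   [reduce mod 21]
reciprocity: (3/21) = +1·(21/3) since 3 mod 4 = 3, 21 mod 4 = 1; sign now -1
(21/3) = (0/3)   [reduce mod 3]
(0/3) = 0   [gcd(a, n) > 1]; final value = 0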